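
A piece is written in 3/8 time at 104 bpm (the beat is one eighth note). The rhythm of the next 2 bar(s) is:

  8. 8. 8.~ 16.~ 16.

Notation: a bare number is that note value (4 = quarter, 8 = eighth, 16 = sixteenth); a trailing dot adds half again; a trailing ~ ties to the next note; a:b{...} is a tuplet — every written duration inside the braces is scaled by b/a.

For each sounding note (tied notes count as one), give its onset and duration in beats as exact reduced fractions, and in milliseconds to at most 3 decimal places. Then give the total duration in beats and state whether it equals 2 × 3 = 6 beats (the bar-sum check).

1) 0.0ms=0b +865.385ms=3/2b
2) 865.385ms=3/2b +865.385ms=3/2b
3) 1730.769ms=3b +1730.769ms=3b
Σ=6b of 6 (104bpm 3/8) — PASS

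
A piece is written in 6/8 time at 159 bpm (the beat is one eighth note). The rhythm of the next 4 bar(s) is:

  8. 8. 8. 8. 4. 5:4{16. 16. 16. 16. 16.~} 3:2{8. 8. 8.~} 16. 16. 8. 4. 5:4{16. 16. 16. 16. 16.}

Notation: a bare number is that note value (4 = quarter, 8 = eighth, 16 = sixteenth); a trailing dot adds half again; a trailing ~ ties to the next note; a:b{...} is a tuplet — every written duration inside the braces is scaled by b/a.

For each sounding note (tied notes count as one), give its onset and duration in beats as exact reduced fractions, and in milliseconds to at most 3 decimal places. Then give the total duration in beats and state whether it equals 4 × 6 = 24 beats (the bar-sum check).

1) 0.0ms=0b +566.038ms=3/2b
2) 566.038ms=3/2b +566.038ms=3/2b
3) 1132.075ms=3b +566.038ms=3/2b
4) 1698.113ms=9/2b +566.038ms=3/2b
5) 2264.151ms=6b +1132.075ms=3b
6) 3396.226ms=9b +226.415ms=3/5b
7) 3622.642ms=48/5b +226.415ms=3/5b
8) 3849.057ms=51/5b +226.415ms=3/5b
9) 4075.472ms=54/5b +226.415ms=3/5b
10) 4301.887ms=57/5b +603.774ms=8/5b
11) 4905.66ms=13b +377.358ms=1b
12) 5283.019ms=14b +660.377ms=7/4b
13) 5943.396ms=63/4b +283.019ms=3/4b
14) 6226.415ms=33/2b +566.038ms=3/2b
15) 6792.453ms=18b +1132.075ms=3b
16) 7924.528ms=21b +226.415ms=3/5b
17) 8150.943ms=108/5b +226.415ms=3/5b
18) 8377.358ms=111/5b +226.415ms=3/5b
19) 8603.774ms=114/5b +226.415ms=3/5b
20) 8830.189ms=117/5b +226.415ms=3/5b
Σ=24b of 24 (159bpm 6/8) — PASS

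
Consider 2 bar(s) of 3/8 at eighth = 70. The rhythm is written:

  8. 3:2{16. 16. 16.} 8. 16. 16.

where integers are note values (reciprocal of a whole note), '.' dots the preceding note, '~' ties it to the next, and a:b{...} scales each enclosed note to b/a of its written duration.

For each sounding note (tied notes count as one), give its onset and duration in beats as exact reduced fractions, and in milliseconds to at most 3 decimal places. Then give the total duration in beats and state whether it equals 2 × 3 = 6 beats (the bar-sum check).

1) 0.0ms=0b +1285.714ms=3/2b
2) 1285.714ms=3/2b +428.571ms=1/2b
3) 1714.286ms=2b +428.571ms=1/2b
4) 2142.857ms=5/2b +428.571ms=1/2b
5) 2571.429ms=3b +1285.714ms=3/2b
6) 3857.143ms=9/2b +642.857ms=3/4b
7) 4500.0ms=21/4b +642.857ms=3/4b
Σ=6b of 6 (70bpm 3/8) — PASS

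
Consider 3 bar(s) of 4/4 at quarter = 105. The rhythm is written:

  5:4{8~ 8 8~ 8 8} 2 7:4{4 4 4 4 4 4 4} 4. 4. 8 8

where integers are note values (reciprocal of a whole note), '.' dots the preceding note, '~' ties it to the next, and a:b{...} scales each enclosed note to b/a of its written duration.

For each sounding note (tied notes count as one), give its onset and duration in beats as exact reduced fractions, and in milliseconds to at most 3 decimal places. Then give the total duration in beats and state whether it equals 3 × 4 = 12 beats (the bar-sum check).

1) 0.0ms=0b +457.143ms=4/5b
2) 457.143ms=4/5b +457.143ms=4/5b
3) 914.286ms=8/5b +228.571ms=2/5b
4) 1142.857ms=2b +1142.857ms=2b
5) 2285.714ms=4b +326.531ms=4/7b
6) 2612.245ms=32/7b +326.531ms=4/7b
7) 2938.776ms=36/7b +326.531ms=4/7b
8) 3265.306ms=40/7b +326.531ms=4/7b
9) 3591.837ms=44/7b +326.531ms=4/7b
10) 3918.367ms=48/7b +326.531ms=4/7b
11) 4244.898ms=52/7b +326.531ms=4/7b
12) 4571.429ms=8b +857.143ms=3/2b
13) 5428.571ms=19/2b +857.143ms=3/2b
14) 6285.714ms=11b +285.714ms=1/2b
15) 6571.429ms=23/2b +285.714ms=1/2b
Σ=12b of 12 (105bpm 4/4) — PASS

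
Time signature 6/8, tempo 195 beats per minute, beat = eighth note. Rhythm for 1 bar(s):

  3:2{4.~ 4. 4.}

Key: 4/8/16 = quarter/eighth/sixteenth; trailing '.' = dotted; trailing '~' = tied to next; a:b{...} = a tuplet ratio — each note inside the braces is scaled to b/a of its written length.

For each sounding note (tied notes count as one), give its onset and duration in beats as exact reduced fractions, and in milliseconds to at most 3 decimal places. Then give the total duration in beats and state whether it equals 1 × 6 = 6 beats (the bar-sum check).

1) 0.0ms=0b +1230.769ms=4b
2) 1230.769ms=4b +615.385ms=2b
Σ=6b of 6 (195bpm 6/8) — PASS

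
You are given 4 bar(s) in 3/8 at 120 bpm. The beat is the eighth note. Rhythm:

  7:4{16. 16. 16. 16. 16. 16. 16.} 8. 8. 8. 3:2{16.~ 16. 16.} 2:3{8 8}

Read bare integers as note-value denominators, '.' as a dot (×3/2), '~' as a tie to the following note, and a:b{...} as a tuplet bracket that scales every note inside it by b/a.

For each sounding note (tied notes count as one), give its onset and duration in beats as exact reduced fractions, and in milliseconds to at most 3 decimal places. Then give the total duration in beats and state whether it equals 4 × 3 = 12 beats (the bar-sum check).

1) 0.0ms=0b +214.286ms=3/7b
2) 214.286ms=3/7b +214.286ms=3/7b
3) 428.571ms=6/7b +214.286ms=3/7b
4) 642.857ms=9/7b +214.286ms=3/7b
5) 857.143ms=12/7b +214.286ms=3/7b
6) 1071.429ms=15/7b +214.286ms=3/7b
7) 1285.714ms=18/7b +214.286ms=3/7b
8) 1500.0ms=3b +750.0ms=3/2b
9) 2250.0ms=9/2b +750.0ms=3/2b
10) 3000.0ms=6b +750.0ms=3/2b
11) 3750.0ms=15/2b +500.0ms=1b
12) 4250.0ms=17/2b +250.0ms=1/2b
13) 4500.0ms=9b +750.0ms=3/2b
14) 5250.0ms=21/2b +750.0ms=3/2b
Σ=12b of 12 (120bpm 3/8) — PASS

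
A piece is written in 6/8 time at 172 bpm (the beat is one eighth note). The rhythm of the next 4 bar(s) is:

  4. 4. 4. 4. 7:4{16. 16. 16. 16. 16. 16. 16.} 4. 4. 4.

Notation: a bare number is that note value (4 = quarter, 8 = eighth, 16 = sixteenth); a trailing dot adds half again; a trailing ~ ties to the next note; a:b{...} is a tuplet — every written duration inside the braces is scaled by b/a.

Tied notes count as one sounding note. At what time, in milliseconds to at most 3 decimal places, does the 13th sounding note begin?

note 13 onset = 18b = 6279.07ms

1. 0.0ms @ 0 + 1046.512ms (3)
2. 1046.512ms @ 3 + 1046.512ms (3)
3. 2093.023ms @ 6 + 1046.512ms (3)
4. 3139.535ms @ 9 + 1046.512ms (3)
5. 4186.047ms @ 12 + 149.502ms (3/7)
6. 4335.548ms @ 87/7 + 149.502ms (3/7)
7. 4485.05ms @ 90/7 + 149.502ms (3/7)
8. 4634.551ms @ 93/7 + 149.502ms (3/7)
9. 4784.053ms @ 96/7 + 149.502ms (3/7)
10. 4933.555ms @ 99/7 + 149.502ms (3/7)
11. 5083.056ms @ 102/7 + 149.502ms (3/7)
12. 5232.558ms @ 15 + 1046.512ms (3)
13. 6279.07ms @ 18 + 1046.512ms (3)
14. 7325.581ms @ 21 + 1046.512ms (3)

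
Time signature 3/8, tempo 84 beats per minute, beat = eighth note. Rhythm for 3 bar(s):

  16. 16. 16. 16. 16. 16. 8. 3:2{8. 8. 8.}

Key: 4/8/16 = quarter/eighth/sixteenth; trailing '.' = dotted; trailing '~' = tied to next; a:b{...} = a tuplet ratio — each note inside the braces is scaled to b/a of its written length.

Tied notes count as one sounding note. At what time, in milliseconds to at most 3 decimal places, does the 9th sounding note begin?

note 9 onset = 7b = 5000.0ms

1. 0.0ms @ 0 + 535.714ms (3/4)
2. 535.714ms @ 3/4 + 535.714ms (3/4)
3. 1071.429ms @ 3/2 + 535.714ms (3/4)
4. 1607.143ms @ 9/4 + 535.714ms (3/4)
5. 2142.857ms @ 3 + 535.714ms (3/4)
6. 2678.571ms @ 15/4 + 535.714ms (3/4)
7. 3214.286ms @ 9/2 + 1071.429ms (3/2)
8. 4285.714ms @ 6 + 714.286ms (1)
9. 5000.0ms @ 7 + 714.286ms (1)
10. 5714.286ms @ 8 + 714.286ms (1)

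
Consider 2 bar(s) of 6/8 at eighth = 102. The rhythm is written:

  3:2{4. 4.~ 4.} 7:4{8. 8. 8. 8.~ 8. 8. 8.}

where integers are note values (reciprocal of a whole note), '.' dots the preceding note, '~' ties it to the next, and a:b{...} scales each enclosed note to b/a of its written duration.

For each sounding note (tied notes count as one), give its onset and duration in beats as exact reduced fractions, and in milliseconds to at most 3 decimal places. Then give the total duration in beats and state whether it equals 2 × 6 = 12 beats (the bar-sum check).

1) 0.0ms=0b +1176.471ms=2b
2) 1176.471ms=2b +2352.941ms=4b
3) 3529.412ms=6b +504.202ms=6/7b
4) 4033.613ms=48/7b +504.202ms=6/7b
5) 4537.815ms=54/7b +504.202ms=6/7b
6) 5042.017ms=60/7b +1008.403ms=12/7b
7) 6050.42ms=72/7b +504.202ms=6/7b
8) 6554.622ms=78/7b +504.202ms=6/7b
Σ=12b of 12 (102bpm 6/8) — PASS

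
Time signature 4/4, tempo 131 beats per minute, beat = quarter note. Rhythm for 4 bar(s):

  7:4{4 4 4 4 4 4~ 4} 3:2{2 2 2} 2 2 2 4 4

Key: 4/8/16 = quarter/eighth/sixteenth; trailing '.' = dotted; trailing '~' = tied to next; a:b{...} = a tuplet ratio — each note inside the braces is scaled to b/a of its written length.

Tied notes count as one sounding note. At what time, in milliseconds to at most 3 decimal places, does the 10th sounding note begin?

note 10 onset = 8b = 3664.122ms

1. 0.0ms @ 0 + 261.723ms (4/7)
2. 261.723ms @ 4/7 + 261.723ms (4/7)
3. 523.446ms @ 8/7 + 261.723ms (4/7)
4. 785.169ms @ 12/7 + 261.723ms (4/7)
5. 1046.892ms @ 16/7 + 261.723ms (4/7)
6. 1308.615ms @ 20/7 + 523.446ms (8/7)
7. 1832.061ms @ 4 + 610.687ms (4/3)
8. 2442.748ms @ 16/3 + 610.687ms (4/3)
9. 3053.435ms @ 20/3 + 610.687ms (4/3)
10. 3664.122ms @ 8 + 916.031ms (2)
11. 4580.153ms @ 10 + 916.031ms (2)
12. 5496.183ms @ 12 + 916.031ms (2)
13. 6412.214ms @ 14 + 458.015ms (1)
14. 6870.229ms @ 15 + 458.015ms (1)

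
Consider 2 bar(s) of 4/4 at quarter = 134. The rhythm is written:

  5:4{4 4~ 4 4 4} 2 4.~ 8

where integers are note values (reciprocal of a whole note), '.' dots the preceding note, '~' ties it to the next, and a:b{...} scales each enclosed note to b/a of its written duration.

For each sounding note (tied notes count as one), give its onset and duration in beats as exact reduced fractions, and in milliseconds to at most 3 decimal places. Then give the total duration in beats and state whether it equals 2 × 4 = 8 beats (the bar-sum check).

1) 0.0ms=0b +358.209ms=4/5b
2) 358.209ms=4/5b +716.418ms=8/5b
3) 1074.627ms=12/5b +358.209ms=4/5b
4) 1432.836ms=16/5b +358.209ms=4/5b
5) 1791.045ms=4b +895.522ms=2b
6) 2686.567ms=6b +895.522ms=2b
Σ=8b of 8 (134bpm 4/4) — PASS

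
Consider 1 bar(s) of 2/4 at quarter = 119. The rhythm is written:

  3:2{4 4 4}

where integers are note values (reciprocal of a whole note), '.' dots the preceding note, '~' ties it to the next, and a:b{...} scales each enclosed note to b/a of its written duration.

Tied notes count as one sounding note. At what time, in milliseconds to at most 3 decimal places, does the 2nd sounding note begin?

1. 0.0ms @ 0 + 336.134ms (2/3)
2. 336.134ms @ 2/3 + 336.134ms (2/3)
3. 672.269ms @ 4/3 + 336.134ms (2/3)

note 2 onset = 2/3b = 336.134ms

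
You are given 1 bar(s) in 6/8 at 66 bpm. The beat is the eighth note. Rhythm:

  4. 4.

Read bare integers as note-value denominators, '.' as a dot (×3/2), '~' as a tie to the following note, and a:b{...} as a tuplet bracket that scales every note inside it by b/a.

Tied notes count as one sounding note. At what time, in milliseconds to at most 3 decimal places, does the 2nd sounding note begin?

1. 0.0ms @ 0 + 2727.273ms (3)
2. 2727.273ms @ 3 + 2727.273ms (3)

note 2 onset = 3b = 2727.273ms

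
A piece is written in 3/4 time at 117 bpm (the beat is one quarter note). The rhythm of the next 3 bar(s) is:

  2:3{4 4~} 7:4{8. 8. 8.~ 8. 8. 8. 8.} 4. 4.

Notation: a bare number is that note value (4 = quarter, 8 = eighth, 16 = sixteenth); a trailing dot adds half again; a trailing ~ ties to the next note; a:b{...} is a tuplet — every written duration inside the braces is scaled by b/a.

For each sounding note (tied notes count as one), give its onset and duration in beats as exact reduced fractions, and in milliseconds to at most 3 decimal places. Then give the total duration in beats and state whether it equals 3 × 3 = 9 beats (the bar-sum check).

1) 0.0ms=0b +769.231ms=3/2b
2) 769.231ms=3/2b +989.011ms=27/14b
3) 1758.242ms=24/7b +219.78ms=3/7b
4) 1978.022ms=27/7b +439.56ms=6/7b
5) 2417.582ms=33/7b +219.78ms=3/7b
6) 2637.363ms=36/7b +219.78ms=3/7b
7) 2857.143ms=39/7b +219.78ms=3/7b
8) 3076.923ms=6b +769.231ms=3/2b
9) 3846.154ms=15/2b +769.231ms=3/2b
Σ=9b of 9 (117bpm 3/4) — PASS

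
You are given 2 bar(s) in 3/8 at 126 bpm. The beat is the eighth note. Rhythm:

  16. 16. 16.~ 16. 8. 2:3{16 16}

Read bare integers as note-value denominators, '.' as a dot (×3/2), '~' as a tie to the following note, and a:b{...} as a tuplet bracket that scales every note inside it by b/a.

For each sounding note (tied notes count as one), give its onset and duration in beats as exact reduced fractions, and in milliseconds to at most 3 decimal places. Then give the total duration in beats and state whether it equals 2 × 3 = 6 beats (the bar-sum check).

1) 0.0ms=0b +357.143ms=3/4b
2) 357.143ms=3/4b +357.143ms=3/4b
3) 714.286ms=3/2b +714.286ms=3/2b
4) 1428.571ms=3b +714.286ms=3/2b
5) 2142.857ms=9/2b +357.143ms=3/4b
6) 2500.0ms=21/4b +357.143ms=3/4b
Σ=6b of 6 (126bpm 3/8) — PASS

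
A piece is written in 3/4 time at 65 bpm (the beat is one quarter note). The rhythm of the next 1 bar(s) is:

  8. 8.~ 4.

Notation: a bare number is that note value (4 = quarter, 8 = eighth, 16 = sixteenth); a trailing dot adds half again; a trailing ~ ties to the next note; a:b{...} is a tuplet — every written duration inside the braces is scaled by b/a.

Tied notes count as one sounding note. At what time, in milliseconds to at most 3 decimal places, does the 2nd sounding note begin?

note 2 onset = 3/4b = 692.308ms

1. 0.0ms @ 0 + 692.308ms (3/4)
2. 692.308ms @ 3/4 + 2076.923ms (9/4)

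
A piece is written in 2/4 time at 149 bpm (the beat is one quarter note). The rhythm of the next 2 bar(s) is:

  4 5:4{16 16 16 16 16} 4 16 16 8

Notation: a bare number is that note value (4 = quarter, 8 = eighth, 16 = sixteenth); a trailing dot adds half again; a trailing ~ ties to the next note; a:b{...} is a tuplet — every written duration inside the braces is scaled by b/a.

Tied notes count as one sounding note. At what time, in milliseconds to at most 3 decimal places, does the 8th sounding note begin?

note 8 onset = 3b = 1208.054ms

1. 0.0ms @ 0 + 402.685ms (1)
2. 402.685ms @ 1 + 80.537ms (1/5)
3. 483.221ms @ 6/5 + 80.537ms (1/5)
4. 563.758ms @ 7/5 + 80.537ms (1/5)
5. 644.295ms @ 8/5 + 80.537ms (1/5)
6. 724.832ms @ 9/5 + 80.537ms (1/5)
7. 805.369ms @ 2 + 402.685ms (1)
8. 1208.054ms @ 3 + 100.671ms (1/4)
9. 1308.725ms @ 13/4 + 100.671ms (1/4)
10. 1409.396ms @ 7/2 + 201.342ms (1/2)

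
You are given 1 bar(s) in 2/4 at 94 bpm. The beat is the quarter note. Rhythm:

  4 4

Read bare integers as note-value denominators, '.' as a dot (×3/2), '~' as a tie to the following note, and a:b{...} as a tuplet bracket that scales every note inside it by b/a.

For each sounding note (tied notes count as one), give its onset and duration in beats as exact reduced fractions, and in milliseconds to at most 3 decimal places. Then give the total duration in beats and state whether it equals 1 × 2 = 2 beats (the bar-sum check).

1) 0.0ms=0b +638.298ms=1b
2) 638.298ms=1b +638.298ms=1b
Σ=2b of 2 (94bpm 2/4) — PASS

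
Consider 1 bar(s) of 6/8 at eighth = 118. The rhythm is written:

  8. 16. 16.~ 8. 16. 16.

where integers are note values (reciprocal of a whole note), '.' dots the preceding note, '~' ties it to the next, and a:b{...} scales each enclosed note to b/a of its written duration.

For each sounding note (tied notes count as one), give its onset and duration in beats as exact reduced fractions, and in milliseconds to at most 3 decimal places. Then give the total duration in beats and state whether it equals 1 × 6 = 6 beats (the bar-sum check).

1) 0.0ms=0b +762.712ms=3/2b
2) 762.712ms=3/2b +381.356ms=3/4b
3) 1144.068ms=9/4b +1144.068ms=9/4b
4) 2288.136ms=9/2b +381.356ms=3/4b
5) 2669.492ms=21/4b +381.356ms=3/4b
Σ=6b of 6 (118bpm 6/8) — PASS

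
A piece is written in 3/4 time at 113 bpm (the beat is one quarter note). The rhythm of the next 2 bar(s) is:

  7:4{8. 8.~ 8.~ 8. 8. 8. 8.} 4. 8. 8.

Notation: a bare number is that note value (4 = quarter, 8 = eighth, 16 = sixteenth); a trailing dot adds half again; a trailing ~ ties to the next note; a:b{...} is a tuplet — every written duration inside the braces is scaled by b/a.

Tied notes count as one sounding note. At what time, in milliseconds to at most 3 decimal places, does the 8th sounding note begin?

1. 0.0ms @ 0 + 227.56ms (3/7)
2. 227.56ms @ 3/7 + 682.68ms (9/7)
3. 910.24ms @ 12/7 + 227.56ms (3/7)
4. 1137.8ms @ 15/7 + 227.56ms (3/7)
5. 1365.36ms @ 18/7 + 227.56ms (3/7)
6. 1592.92ms @ 3 + 796.46ms (3/2)
7. 2389.381ms @ 9/2 + 398.23ms (3/4)
8. 2787.611ms @ 21/4 + 398.23ms (3/4)

note 8 onset = 21/4b = 2787.611ms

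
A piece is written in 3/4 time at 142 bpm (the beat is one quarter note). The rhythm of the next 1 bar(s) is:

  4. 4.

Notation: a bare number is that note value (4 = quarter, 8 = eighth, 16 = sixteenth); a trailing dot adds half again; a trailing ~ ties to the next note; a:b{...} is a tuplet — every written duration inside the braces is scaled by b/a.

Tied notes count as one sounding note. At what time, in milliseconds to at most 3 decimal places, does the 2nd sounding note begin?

1. 0.0ms @ 0 + 633.803ms (3/2)
2. 633.803ms @ 3/2 + 633.803ms (3/2)

note 2 onset = 3/2b = 633.803ms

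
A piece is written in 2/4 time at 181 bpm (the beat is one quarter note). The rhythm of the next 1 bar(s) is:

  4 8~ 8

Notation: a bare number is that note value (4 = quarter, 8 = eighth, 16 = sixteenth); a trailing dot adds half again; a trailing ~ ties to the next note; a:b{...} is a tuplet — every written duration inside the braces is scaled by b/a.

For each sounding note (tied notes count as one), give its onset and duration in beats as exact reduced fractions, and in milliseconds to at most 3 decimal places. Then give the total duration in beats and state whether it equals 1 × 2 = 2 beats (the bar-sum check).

1) 0.0ms=0b +331.492ms=1b
2) 331.492ms=1b +331.492ms=1b
Σ=2b of 2 (181bpm 2/4) — PASS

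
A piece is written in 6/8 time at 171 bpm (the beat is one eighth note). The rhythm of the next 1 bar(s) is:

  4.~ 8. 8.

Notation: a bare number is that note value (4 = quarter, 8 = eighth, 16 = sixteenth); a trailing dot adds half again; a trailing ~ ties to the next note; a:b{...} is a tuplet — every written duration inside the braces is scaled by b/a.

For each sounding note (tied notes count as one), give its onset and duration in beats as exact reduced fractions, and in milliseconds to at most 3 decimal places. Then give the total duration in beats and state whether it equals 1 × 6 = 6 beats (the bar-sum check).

1) 0.0ms=0b +1578.947ms=9/2b
2) 1578.947ms=9/2b +526.316ms=3/2b
Σ=6b of 6 (171bpm 6/8) — PASS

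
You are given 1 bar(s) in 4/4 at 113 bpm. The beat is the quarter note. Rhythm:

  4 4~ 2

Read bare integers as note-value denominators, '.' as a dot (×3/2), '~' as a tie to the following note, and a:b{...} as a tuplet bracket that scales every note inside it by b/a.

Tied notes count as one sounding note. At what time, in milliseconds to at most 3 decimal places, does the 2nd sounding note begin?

1. 0.0ms @ 0 + 530.973ms (1)
2. 530.973ms @ 1 + 1592.92ms (3)

note 2 onset = 1b = 530.973ms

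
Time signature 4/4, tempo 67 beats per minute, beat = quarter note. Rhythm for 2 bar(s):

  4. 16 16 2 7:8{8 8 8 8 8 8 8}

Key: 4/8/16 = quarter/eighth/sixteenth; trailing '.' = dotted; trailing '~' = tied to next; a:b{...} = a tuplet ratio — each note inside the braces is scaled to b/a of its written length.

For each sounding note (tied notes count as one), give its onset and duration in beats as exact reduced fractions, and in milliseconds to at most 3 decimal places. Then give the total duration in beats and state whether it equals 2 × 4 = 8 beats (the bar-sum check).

1) 0.0ms=0b +1343.284ms=3/2b
2) 1343.284ms=3/2b +223.881ms=1/4b
3) 1567.164ms=7/4b +223.881ms=1/4b
4) 1791.045ms=2b +1791.045ms=2b
5) 3582.09ms=4b +511.727ms=4/7b
6) 4093.817ms=32/7b +511.727ms=4/7b
7) 4605.544ms=36/7b +511.727ms=4/7b
8) 5117.271ms=40/7b +511.727ms=4/7b
9) 5628.998ms=44/7b +511.727ms=4/7b
10) 6140.725ms=48/7b +511.727ms=4/7b
11) 6652.452ms=52/7b +511.727ms=4/7b
Σ=8b of 8 (67bpm 4/4) — PASS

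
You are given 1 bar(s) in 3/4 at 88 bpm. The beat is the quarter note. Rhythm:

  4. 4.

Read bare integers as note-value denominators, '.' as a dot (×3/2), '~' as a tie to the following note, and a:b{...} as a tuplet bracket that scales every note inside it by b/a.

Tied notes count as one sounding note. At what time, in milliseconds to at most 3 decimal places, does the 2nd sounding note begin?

note 2 onset = 3/2b = 1022.727ms

1. 0.0ms @ 0 + 1022.727ms (3/2)
2. 1022.727ms @ 3/2 + 1022.727ms (3/2)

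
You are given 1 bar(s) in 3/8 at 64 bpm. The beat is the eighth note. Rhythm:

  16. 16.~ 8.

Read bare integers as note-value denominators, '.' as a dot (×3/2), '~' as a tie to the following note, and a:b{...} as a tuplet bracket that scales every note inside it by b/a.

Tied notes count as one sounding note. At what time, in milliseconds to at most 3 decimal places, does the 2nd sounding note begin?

note 2 onset = 3/4b = 703.125ms

1. 0.0ms @ 0 + 703.125ms (3/4)
2. 703.125ms @ 3/4 + 2109.375ms (9/4)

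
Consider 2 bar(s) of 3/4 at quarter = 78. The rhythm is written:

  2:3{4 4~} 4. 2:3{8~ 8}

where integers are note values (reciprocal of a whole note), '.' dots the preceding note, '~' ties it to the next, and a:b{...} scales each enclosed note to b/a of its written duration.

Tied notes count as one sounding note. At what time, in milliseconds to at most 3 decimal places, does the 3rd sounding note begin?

note 3 onset = 9/2b = 3461.538ms

1. 0.0ms @ 0 + 1153.846ms (3/2)
2. 1153.846ms @ 3/2 + 2307.692ms (3)
3. 3461.538ms @ 9/2 + 1153.846ms (3/2)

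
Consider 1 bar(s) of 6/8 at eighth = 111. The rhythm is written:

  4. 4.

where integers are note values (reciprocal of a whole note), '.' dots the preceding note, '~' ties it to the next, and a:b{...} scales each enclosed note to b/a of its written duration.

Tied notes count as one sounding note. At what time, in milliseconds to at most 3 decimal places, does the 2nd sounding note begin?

note 2 onset = 3b = 1621.622ms

1. 0.0ms @ 0 + 1621.622ms (3)
2. 1621.622ms @ 3 + 1621.622ms (3)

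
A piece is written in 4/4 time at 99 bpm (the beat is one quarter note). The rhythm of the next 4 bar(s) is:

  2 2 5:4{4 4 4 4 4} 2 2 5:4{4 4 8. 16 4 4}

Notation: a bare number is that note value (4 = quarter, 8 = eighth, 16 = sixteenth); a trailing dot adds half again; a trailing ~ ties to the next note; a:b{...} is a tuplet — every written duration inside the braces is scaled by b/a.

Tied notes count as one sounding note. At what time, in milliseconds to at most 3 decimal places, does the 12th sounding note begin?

1. 0.0ms @ 0 + 1212.121ms (2)
2. 1212.121ms @ 2 + 1212.121ms (2)
3. 2424.242ms @ 4 + 484.848ms (4/5)
4. 2909.091ms @ 24/5 + 484.848ms (4/5)
5. 3393.939ms @ 28/5 + 484.848ms (4/5)
6. 3878.788ms @ 32/5 + 484.848ms (4/5)
7. 4363.636ms @ 36/5 + 484.848ms (4/5)
8. 4848.485ms @ 8 + 1212.121ms (2)
9. 6060.606ms @ 10 + 1212.121ms (2)
10. 7272.727ms @ 12 + 484.848ms (4/5)
11. 7757.576ms @ 64/5 + 484.848ms (4/5)
12. 8242.424ms @ 68/5 + 363.636ms (3/5)
13. 8606.061ms @ 71/5 + 121.212ms (1/5)
14. 8727.273ms @ 72/5 + 484.848ms (4/5)
15. 9212.121ms @ 76/5 + 484.848ms (4/5)

note 12 onset = 68/5b = 8242.424ms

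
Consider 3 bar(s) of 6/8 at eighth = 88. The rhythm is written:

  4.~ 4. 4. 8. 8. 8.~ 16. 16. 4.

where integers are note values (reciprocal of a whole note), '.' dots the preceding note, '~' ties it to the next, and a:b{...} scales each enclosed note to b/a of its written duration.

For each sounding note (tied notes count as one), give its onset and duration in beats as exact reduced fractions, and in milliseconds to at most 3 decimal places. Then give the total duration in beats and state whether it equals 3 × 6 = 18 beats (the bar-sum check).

1) 0.0ms=0b +4090.909ms=6b
2) 4090.909ms=6b +2045.455ms=3b
3) 6136.364ms=9b +1022.727ms=3/2b
4) 7159.091ms=21/2b +1022.727ms=3/2b
5) 8181.818ms=12b +1534.091ms=9/4b
6) 9715.909ms=57/4b +511.364ms=3/4b
7) 10227.273ms=15b +2045.455ms=3b
Σ=18b of 18 (88bpm 6/8) — PASS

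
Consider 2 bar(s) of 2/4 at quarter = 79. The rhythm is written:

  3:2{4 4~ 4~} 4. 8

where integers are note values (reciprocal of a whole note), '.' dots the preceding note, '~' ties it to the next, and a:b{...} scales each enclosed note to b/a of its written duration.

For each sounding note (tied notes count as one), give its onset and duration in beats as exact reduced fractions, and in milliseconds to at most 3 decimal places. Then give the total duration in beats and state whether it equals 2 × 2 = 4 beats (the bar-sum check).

1) 0.0ms=0b +506.329ms=2/3b
2) 506.329ms=2/3b +2151.899ms=17/6b
3) 2658.228ms=7/2b +379.747ms=1/2b
Σ=4b of 4 (79bpm 2/4) — PASS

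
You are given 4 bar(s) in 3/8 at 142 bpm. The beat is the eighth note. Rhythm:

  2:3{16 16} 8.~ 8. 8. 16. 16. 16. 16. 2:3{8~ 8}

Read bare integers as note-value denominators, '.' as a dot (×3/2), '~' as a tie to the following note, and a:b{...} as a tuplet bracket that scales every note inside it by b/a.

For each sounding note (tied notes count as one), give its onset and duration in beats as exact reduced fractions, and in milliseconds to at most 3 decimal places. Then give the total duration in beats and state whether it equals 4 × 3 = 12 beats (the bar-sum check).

1) 0.0ms=0b +316.901ms=3/4b
2) 316.901ms=3/4b +316.901ms=3/4b
3) 633.803ms=3/2b +1267.606ms=3b
4) 1901.408ms=9/2b +633.803ms=3/2b
5) 2535.211ms=6b +316.901ms=3/4b
6) 2852.113ms=27/4b +316.901ms=3/4b
7) 3169.014ms=15/2b +316.901ms=3/4b
8) 3485.915ms=33/4b +316.901ms=3/4b
9) 3802.817ms=9b +1267.606ms=3b
Σ=12b of 12 (142bpm 3/8) — PASS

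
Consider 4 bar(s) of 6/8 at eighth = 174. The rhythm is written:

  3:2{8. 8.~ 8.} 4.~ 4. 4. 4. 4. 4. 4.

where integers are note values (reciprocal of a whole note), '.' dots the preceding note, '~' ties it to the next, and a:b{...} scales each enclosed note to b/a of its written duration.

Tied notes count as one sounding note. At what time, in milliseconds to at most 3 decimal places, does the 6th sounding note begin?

note 6 onset = 15b = 5172.414ms

1. 0.0ms @ 0 + 344.828ms (1)
2. 344.828ms @ 1 + 689.655ms (2)
3. 1034.483ms @ 3 + 2068.966ms (6)
4. 3103.448ms @ 9 + 1034.483ms (3)
5. 4137.931ms @ 12 + 1034.483ms (3)
6. 5172.414ms @ 15 + 1034.483ms (3)
7. 6206.897ms @ 18 + 1034.483ms (3)
8. 7241.379ms @ 21 + 1034.483ms (3)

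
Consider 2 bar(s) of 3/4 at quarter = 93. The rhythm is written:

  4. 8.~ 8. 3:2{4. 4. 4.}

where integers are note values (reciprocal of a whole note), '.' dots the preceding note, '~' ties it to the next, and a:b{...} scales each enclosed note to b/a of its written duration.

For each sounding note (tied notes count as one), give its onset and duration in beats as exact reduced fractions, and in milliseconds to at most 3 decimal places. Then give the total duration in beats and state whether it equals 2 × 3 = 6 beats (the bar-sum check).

1) 0.0ms=0b +967.742ms=3/2b
2) 967.742ms=3/2b +967.742ms=3/2b
3) 1935.484ms=3b +645.161ms=1b
4) 2580.645ms=4b +645.161ms=1b
5) 3225.806ms=5b +645.161ms=1b
Σ=6b of 6 (93bpm 3/4) — PASS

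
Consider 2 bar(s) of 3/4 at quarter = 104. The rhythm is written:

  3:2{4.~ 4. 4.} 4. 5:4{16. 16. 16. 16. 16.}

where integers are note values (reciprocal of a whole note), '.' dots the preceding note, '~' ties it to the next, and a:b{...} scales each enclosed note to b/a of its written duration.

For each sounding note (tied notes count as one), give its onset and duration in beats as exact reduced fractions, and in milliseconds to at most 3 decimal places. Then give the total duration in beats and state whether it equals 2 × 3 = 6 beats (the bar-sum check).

1) 0.0ms=0b +1153.846ms=2b
2) 1153.846ms=2b +576.923ms=1b
3) 1730.769ms=3b +865.385ms=3/2b
4) 2596.154ms=9/2b +173.077ms=3/10b
5) 2769.231ms=24/5b +173.077ms=3/10b
6) 2942.308ms=51/10b +173.077ms=3/10b
7) 3115.385ms=27/5b +173.077ms=3/10b
8) 3288.462ms=57/10b +173.077ms=3/10b
Σ=6b of 6 (104bpm 3/4) — PASS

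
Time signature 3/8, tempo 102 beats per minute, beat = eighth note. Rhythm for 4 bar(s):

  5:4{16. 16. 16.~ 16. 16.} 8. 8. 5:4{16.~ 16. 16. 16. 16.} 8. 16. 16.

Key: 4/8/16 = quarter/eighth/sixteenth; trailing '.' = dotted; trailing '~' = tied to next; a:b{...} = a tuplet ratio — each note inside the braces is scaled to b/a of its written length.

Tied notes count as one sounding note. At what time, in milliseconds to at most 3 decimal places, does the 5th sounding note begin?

note 5 onset = 3b = 1764.706ms

1. 0.0ms @ 0 + 352.941ms (3/5)
2. 352.941ms @ 3/5 + 352.941ms (3/5)
3. 705.882ms @ 6/5 + 705.882ms (6/5)
4. 1411.765ms @ 12/5 + 352.941ms (3/5)
5. 1764.706ms @ 3 + 882.353ms (3/2)
6. 2647.059ms @ 9/2 + 882.353ms (3/2)
7. 3529.412ms @ 6 + 705.882ms (6/5)
8. 4235.294ms @ 36/5 + 352.941ms (3/5)
9. 4588.235ms @ 39/5 + 352.941ms (3/5)
10. 4941.176ms @ 42/5 + 352.941ms (3/5)
11. 5294.118ms @ 9 + 882.353ms (3/2)
12. 6176.471ms @ 21/2 + 441.176ms (3/4)
13. 6617.647ms @ 45/4 + 441.176ms (3/4)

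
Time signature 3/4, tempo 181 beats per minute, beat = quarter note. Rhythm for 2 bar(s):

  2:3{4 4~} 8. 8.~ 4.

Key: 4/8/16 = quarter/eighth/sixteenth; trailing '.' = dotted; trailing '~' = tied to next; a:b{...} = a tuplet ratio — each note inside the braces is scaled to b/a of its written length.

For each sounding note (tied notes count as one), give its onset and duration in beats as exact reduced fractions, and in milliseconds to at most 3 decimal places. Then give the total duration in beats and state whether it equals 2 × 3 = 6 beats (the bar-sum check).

1) 0.0ms=0b +497.238ms=3/2b
2) 497.238ms=3/2b +745.856ms=9/4b
3) 1243.094ms=15/4b +745.856ms=9/4b
Σ=6b of 6 (181bpm 3/4) — PASS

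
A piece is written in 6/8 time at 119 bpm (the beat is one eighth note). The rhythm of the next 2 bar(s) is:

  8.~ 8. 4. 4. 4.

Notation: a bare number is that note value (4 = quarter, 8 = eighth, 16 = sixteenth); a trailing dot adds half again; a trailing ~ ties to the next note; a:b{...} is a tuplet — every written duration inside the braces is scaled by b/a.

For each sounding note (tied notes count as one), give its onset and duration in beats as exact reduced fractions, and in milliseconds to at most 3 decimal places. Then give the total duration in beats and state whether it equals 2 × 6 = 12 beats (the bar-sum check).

1) 0.0ms=0b +1512.605ms=3b
2) 1512.605ms=3b +1512.605ms=3b
3) 3025.21ms=6b +1512.605ms=3b
4) 4537.815ms=9b +1512.605ms=3b
Σ=12b of 12 (119bpm 6/8) — PASS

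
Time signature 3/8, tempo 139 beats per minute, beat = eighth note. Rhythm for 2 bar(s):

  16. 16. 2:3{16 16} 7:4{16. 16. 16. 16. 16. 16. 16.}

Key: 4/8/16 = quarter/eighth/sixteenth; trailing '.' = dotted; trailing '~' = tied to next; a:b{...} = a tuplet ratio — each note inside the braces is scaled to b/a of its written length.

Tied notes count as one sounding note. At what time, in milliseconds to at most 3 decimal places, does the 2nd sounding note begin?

1. 0.0ms @ 0 + 323.741ms (3/4)
2. 323.741ms @ 3/4 + 323.741ms (3/4)
3. 647.482ms @ 3/2 + 323.741ms (3/4)
4. 971.223ms @ 9/4 + 323.741ms (3/4)
5. 1294.964ms @ 3 + 184.995ms (3/7)
6. 1479.959ms @ 24/7 + 184.995ms (3/7)
7. 1664.954ms @ 27/7 + 184.995ms (3/7)
8. 1849.949ms @ 30/7 + 184.995ms (3/7)
9. 2034.943ms @ 33/7 + 184.995ms (3/7)
10. 2219.938ms @ 36/7 + 184.995ms (3/7)
11. 2404.933ms @ 39/7 + 184.995ms (3/7)

note 2 onset = 3/4b = 323.741ms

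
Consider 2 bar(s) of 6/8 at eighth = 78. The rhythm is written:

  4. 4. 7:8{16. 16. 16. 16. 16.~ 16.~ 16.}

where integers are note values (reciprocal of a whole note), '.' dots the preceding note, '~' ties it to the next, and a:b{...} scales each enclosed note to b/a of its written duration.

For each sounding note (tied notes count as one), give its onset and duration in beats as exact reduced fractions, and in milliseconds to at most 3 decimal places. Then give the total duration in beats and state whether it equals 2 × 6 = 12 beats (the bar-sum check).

1) 0.0ms=0b +2307.692ms=3b
2) 2307.692ms=3b +2307.692ms=3b
3) 4615.385ms=6b +659.341ms=6/7b
4) 5274.725ms=48/7b +659.341ms=6/7b
5) 5934.066ms=54/7b +659.341ms=6/7b
6) 6593.407ms=60/7b +659.341ms=6/7b
7) 7252.747ms=66/7b +1978.022ms=18/7b
Σ=12b of 12 (78bpm 6/8) — PASS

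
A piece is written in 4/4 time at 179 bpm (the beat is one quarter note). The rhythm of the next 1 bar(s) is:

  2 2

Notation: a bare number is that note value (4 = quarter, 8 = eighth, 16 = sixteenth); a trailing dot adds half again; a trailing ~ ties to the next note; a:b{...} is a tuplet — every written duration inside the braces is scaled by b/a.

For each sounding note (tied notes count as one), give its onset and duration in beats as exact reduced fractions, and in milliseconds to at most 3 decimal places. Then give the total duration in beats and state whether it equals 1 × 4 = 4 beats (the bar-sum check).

1) 0.0ms=0b +670.391ms=2b
2) 670.391ms=2b +670.391ms=2b
Σ=4b of 4 (179bpm 4/4) — PASS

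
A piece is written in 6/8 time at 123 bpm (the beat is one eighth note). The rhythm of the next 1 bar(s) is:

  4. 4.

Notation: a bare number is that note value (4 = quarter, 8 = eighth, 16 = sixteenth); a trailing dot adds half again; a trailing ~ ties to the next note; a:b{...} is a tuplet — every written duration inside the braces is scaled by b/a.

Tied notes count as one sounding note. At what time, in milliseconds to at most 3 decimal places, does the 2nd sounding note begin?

note 2 onset = 3b = 1463.415ms

1. 0.0ms @ 0 + 1463.415ms (3)
2. 1463.415ms @ 3 + 1463.415ms (3)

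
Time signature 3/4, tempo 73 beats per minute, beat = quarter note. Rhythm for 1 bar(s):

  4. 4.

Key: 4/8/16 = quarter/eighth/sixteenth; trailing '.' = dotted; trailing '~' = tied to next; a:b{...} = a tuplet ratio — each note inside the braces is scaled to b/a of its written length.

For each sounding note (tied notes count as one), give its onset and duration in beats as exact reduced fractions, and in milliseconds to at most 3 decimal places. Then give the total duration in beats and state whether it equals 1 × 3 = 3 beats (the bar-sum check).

1) 0.0ms=0b +1232.877ms=3/2b
2) 1232.877ms=3/2b +1232.877ms=3/2b
Σ=3b of 3 (73bpm 3/4) — PASS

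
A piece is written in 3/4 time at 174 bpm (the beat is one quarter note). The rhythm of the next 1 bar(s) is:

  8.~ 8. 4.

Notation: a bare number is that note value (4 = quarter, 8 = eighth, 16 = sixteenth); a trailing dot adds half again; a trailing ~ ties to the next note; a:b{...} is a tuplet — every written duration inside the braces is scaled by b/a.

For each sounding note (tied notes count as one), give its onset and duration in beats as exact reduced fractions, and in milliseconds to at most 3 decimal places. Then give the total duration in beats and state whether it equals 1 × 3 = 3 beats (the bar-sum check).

1) 0.0ms=0b +517.241ms=3/2b
2) 517.241ms=3/2b +517.241ms=3/2b
Σ=3b of 3 (174bpm 3/4) — PASS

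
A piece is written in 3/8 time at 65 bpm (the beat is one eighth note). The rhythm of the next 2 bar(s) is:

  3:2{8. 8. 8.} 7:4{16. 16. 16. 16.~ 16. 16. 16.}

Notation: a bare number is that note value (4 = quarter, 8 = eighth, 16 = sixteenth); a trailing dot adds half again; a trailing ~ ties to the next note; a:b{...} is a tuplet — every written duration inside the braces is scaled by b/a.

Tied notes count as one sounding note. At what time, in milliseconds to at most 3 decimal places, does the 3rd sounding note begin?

note 3 onset = 2b = 1846.154ms

1. 0.0ms @ 0 + 923.077ms (1)
2. 923.077ms @ 1 + 923.077ms (1)
3. 1846.154ms @ 2 + 923.077ms (1)
4. 2769.231ms @ 3 + 395.604ms (3/7)
5. 3164.835ms @ 24/7 + 395.604ms (3/7)
6. 3560.44ms @ 27/7 + 395.604ms (3/7)
7. 3956.044ms @ 30/7 + 791.209ms (6/7)
8. 4747.253ms @ 36/7 + 395.604ms (3/7)
9. 5142.857ms @ 39/7 + 395.604ms (3/7)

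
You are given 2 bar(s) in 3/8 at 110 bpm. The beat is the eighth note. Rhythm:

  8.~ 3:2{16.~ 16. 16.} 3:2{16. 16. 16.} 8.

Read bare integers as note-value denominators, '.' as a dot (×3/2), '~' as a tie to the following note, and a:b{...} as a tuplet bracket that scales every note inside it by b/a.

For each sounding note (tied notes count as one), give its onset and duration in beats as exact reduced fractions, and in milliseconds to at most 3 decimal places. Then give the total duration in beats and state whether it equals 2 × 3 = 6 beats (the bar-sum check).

1) 0.0ms=0b +1363.636ms=5/2b
2) 1363.636ms=5/2b +272.727ms=1/2b
3) 1636.364ms=3b +272.727ms=1/2b
4) 1909.091ms=7/2b +272.727ms=1/2b
5) 2181.818ms=4b +272.727ms=1/2b
6) 2454.545ms=9/2b +818.182ms=3/2b
Σ=6b of 6 (110bpm 3/8) — PASS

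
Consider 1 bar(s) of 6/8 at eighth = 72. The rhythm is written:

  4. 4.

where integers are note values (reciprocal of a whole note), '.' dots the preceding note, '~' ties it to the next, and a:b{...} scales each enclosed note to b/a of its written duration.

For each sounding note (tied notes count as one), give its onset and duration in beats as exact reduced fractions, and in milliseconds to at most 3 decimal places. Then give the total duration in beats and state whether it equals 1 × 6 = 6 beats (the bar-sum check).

1) 0.0ms=0b +2500.0ms=3b
2) 2500.0ms=3b +2500.0ms=3b
Σ=6b of 6 (72bpm 6/8) — PASS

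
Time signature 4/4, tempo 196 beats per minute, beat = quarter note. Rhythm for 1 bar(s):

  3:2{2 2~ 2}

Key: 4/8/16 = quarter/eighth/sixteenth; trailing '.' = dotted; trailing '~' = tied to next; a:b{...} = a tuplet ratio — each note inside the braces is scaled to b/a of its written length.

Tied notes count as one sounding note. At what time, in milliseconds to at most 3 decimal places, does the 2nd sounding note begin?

1. 0.0ms @ 0 + 408.163ms (4/3)
2. 408.163ms @ 4/3 + 816.327ms (8/3)

note 2 onset = 4/3b = 408.163ms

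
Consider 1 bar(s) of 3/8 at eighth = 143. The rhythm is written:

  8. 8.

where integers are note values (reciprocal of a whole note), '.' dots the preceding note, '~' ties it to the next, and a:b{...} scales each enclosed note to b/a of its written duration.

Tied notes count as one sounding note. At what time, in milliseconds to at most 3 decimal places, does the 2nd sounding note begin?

note 2 onset = 3/2b = 629.371ms

1. 0.0ms @ 0 + 629.371ms (3/2)
2. 629.371ms @ 3/2 + 629.371ms (3/2)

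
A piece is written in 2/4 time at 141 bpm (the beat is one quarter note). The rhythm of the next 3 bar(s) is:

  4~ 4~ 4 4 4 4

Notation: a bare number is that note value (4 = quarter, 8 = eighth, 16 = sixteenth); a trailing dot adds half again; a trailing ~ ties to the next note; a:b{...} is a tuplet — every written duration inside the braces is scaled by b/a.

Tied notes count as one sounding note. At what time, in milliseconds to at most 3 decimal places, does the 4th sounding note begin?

1. 0.0ms @ 0 + 1276.596ms (3)
2. 1276.596ms @ 3 + 425.532ms (1)
3. 1702.128ms @ 4 + 425.532ms (1)
4. 2127.66ms @ 5 + 425.532ms (1)

note 4 onset = 5b = 2127.66ms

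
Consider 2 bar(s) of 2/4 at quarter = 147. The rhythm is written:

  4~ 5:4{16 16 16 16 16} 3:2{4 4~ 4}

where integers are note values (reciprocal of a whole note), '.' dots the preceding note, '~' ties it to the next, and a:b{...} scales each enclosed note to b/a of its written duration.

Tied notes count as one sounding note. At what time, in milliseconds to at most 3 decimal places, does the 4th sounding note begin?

note 4 onset = 8/5b = 653.061ms

1. 0.0ms @ 0 + 489.796ms (6/5)
2. 489.796ms @ 6/5 + 81.633ms (1/5)
3. 571.429ms @ 7/5 + 81.633ms (1/5)
4. 653.061ms @ 8/5 + 81.633ms (1/5)
5. 734.694ms @ 9/5 + 81.633ms (1/5)
6. 816.327ms @ 2 + 272.109ms (2/3)
7. 1088.435ms @ 8/3 + 544.218ms (4/3)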